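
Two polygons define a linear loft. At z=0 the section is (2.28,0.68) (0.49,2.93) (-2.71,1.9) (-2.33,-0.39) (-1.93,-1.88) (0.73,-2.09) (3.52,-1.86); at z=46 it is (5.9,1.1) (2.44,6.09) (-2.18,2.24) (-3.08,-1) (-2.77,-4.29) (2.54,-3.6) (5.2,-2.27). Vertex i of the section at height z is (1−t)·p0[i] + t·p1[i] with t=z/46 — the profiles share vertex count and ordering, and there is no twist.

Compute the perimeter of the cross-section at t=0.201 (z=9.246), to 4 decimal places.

Perimeter at t=0.201: 20.5550

Cross-section at t=0.201: each vertex is (1-t)·p0[i] + t·p1[i].
  v1: (1-0.201)·(2.28,0.68) + 0.201·(5.9,1.1) = (3.0076,0.7644)
  v2: (1-0.201)·(0.49,2.93) + 0.201·(2.44,6.09) = (0.8820,3.5652)
  v3: (1-0.201)·(-2.71,1.9) + 0.201·(-2.18,2.24) = (-2.6035,1.9683)
  v4: (1-0.201)·(-2.33,-0.39) + 0.201·(-3.08,-1) = (-2.4808,-0.5126)
  v5: (1-0.201)·(-1.93,-1.88) + 0.201·(-2.77,-4.29) = (-2.0988,-2.3644)
  v6: (1-0.201)·(0.73,-2.09) + 0.201·(2.54,-3.6) = (1.0938,-2.3935)
  v7: (1-0.201)·(3.52,-1.86) + 0.201·(5.2,-2.27) = (3.8577,-1.9424)
Perimeter = Σ |v_{i+1} − v_i|:
  edge 1→2: √(-2.1257² + 2.8007²) = 3.5161 (running 3.5161)
  edge 2→3: √(-3.4854² + -1.5968²) = 3.8338 (running 7.3498)
  edge 3→4: √(0.1227² + -2.4809²) = 2.4840 (running 9.8338)
  edge 4→5: √(0.3819² + -1.8518²) = 1.8908 (running 11.7246)
  edge 5→6: √(3.1926² + -0.0291²) = 3.1928 (running 14.9174)
  edge 6→7: √(2.7639² + 0.4511²) = 2.8004 (running 17.7178)
  edge 7→1: √(-0.8501² + 2.7068²) = 2.8372 (running 20.5550)
Perimeter = 20.5550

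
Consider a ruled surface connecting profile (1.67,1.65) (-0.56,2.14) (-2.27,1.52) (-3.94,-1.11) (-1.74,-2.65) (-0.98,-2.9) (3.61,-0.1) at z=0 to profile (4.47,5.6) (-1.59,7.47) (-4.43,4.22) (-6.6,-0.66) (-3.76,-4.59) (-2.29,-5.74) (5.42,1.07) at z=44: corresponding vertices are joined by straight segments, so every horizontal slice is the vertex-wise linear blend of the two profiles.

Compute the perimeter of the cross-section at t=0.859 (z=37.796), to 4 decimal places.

Cross-section at t=0.859: each vertex is (1-t)·p0[i] + t·p1[i].
  v1: (1-0.859)·(1.67,1.65) + 0.859·(4.47,5.6) = (4.0752,5.0430)
  v2: (1-0.859)·(-0.56,2.14) + 0.859·(-1.59,7.47) = (-1.4448,6.7185)
  v3: (1-0.859)·(-2.27,1.52) + 0.859·(-4.43,4.22) = (-4.1254,3.8393)
  v4: (1-0.859)·(-3.94,-1.11) + 0.859·(-6.6,-0.66) = (-6.2249,-0.7235)
  v5: (1-0.859)·(-1.74,-2.65) + 0.859·(-3.76,-4.59) = (-3.4752,-4.3165)
  v6: (1-0.859)·(-0.98,-2.9) + 0.859·(-2.29,-5.74) = (-2.1053,-5.3396)
  v7: (1-0.859)·(3.61,-0.1) + 0.859·(5.42,1.07) = (5.1648,0.9050)
Perimeter = Σ |v_{i+1} − v_i|:
  edge 1→2: √(-5.5200² + 1.6754²) = 5.7686 (running 5.7686)
  edge 2→3: √(-2.6807² + -2.8792²) = 3.9339 (running 9.7025)
  edge 3→4: √(-2.0995² + -4.5627²) = 5.0226 (running 14.7251)
  edge 4→5: √(2.7498² + -3.5930²) = 4.5245 (running 19.2496)
  edge 5→6: √(1.3699² + -1.0231²) = 1.7098 (running 20.9594)
  edge 6→7: √(7.2701² + 6.2446²) = 9.5838 (running 30.5432)
  edge 7→1: √(-1.0896² + 4.1380²) = 4.2791 (running 34.8223)
Perimeter = 34.8223

Perimeter at t=0.859: 34.8223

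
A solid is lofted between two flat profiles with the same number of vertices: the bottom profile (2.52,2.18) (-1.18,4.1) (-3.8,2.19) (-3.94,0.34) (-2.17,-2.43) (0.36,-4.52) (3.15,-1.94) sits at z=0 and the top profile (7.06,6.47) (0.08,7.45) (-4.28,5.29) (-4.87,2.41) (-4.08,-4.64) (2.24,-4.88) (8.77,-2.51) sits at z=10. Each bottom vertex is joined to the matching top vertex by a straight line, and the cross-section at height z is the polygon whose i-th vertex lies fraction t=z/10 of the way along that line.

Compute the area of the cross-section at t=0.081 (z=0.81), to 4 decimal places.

Cross-section at t=0.081: each vertex is (1-t)·p0[i] + t·p1[i].
  v1: (1-0.081)·(2.52,2.18) + 0.081·(7.06,6.47) = (2.8877,2.5275)
  v2: (1-0.081)·(-1.18,4.1) + 0.081·(0.08,7.45) = (-1.0779,4.3713)
  v3: (1-0.081)·(-3.8,2.19) + 0.081·(-4.28,5.29) = (-3.8389,2.4411)
  v4: (1-0.081)·(-3.94,0.34) + 0.081·(-4.87,2.41) = (-4.0153,0.5077)
  v5: (1-0.081)·(-2.17,-2.43) + 0.081·(-4.08,-4.64) = (-2.3247,-2.6090)
  v6: (1-0.081)·(0.36,-4.52) + 0.081·(2.24,-4.88) = (0.5123,-4.5492)
  v7: (1-0.081)·(3.15,-1.94) + 0.081·(8.77,-2.51) = (3.6052,-1.9862)
Shoelace sum Σ(x_i·y_{i+1} − x_{i+1}·y_i):
  i=1: 2.8877·4.3713 − -1.0779·2.5275 = +15.3478 (running +15.3478)
  i=2: -1.0779·2.4411 − -3.8389·4.3713 = +14.1497 (running +29.4975)
  i=3: -3.8389·0.5077 − -4.0153·2.4411 = +7.8529 (running +37.3505)
  i=4: -4.0153·-2.6090 − -2.3247·0.5077 = +11.6562 (running +49.0067)
  i=5: -2.3247·-4.5492 − 0.5123·-2.6090 = +11.9120 (running +60.9187)
  i=6: 0.5123·-1.9862 − 3.6052·-4.5492 = +15.3832 (running +76.3020)
  i=7: 3.6052·2.5275 − 2.8877·-1.9862 = +14.8477 (running +91.1497)
Area = |Σ|/2 = |91.1497|/2 = 45.5748

Area at t=0.081: 45.5748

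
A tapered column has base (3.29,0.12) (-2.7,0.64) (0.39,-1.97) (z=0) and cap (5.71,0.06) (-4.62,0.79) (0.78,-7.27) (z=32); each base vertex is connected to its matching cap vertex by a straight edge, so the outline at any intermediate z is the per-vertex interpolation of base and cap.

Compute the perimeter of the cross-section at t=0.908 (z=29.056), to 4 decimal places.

Perimeter at t=0.908: 27.4538

Cross-section at t=0.908: each vertex is (1-t)·p0[i] + t·p1[i].
  v1: (1-0.908)·(3.29,0.12) + 0.908·(5.71,0.06) = (5.4874,0.0655)
  v2: (1-0.908)·(-2.7,0.64) + 0.908·(-4.62,0.79) = (-4.4434,0.7762)
  v3: (1-0.908)·(0.39,-1.97) + 0.908·(0.78,-7.27) = (0.7441,-6.7824)
Perimeter = Σ |v_{i+1} − v_i|:
  edge 1→2: √(-9.9307² + 0.7107²) = 9.9561 (running 9.9561)
  edge 2→3: √(5.1875² + -7.5586²) = 9.1675 (running 19.1236)
  edge 3→1: √(4.7432² + 6.8479²) = 8.3302 (running 27.4538)
Perimeter = 27.4538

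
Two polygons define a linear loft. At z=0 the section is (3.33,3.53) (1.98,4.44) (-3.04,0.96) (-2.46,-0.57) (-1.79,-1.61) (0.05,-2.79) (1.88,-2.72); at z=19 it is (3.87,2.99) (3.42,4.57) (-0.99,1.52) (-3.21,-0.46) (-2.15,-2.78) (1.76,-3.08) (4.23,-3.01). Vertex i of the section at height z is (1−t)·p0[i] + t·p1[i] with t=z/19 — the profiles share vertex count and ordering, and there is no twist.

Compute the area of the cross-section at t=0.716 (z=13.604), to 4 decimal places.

Cross-section at t=0.716: each vertex is (1-t)·p0[i] + t·p1[i].
  v1: (1-0.716)·(3.33,3.53) + 0.716·(3.87,2.99) = (3.7166,3.1434)
  v2: (1-0.716)·(1.98,4.44) + 0.716·(3.42,4.57) = (3.0110,4.5331)
  v3: (1-0.716)·(-3.04,0.96) + 0.716·(-0.99,1.52) = (-1.5722,1.3610)
  v4: (1-0.716)·(-2.46,-0.57) + 0.716·(-3.21,-0.46) = (-2.9970,-0.4912)
  v5: (1-0.716)·(-1.79,-1.61) + 0.716·(-2.15,-2.78) = (-2.0478,-2.4477)
  v6: (1-0.716)·(0.05,-2.79) + 0.716·(1.76,-3.08) = (1.2744,-2.9976)
  v7: (1-0.716)·(1.88,-2.72) + 0.716·(4.23,-3.01) = (3.5626,-2.9276)
Shoelace sum Σ(x_i·y_{i+1} − x_{i+1}·y_i):
  i=1: 3.7166·4.5331 − 3.0110·3.1434 = +7.3830 (running +7.3830)
  i=2: 3.0110·1.3610 − -1.5722·4.5331 = +11.2248 (running +18.6079)
  i=3: -1.5722·-0.4912 − -2.9970·1.3610 = +4.8511 (running +23.4590)
  i=4: -2.9970·-2.4477 − -2.0478·-0.4912 = +6.3299 (running +29.7889)
  i=5: -2.0478·-2.9976 − 1.2744·-2.4477 = +9.2577 (running +39.0466)
  i=6: 1.2744·-2.9276 − 3.5626·-2.9976 = +6.9485 (running +45.9951)
  i=7: 3.5626·3.1434 − 3.7166·-2.9276 = +22.0795 (running +68.0746)
Area = |Σ|/2 = |68.0746|/2 = 34.0373

Area at t=0.716: 34.0373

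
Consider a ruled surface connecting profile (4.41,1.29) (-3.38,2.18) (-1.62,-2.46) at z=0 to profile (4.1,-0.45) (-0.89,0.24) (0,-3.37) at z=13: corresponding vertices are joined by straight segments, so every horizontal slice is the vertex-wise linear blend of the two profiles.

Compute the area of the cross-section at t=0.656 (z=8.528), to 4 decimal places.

Area at t=0.656: 11.3490

Cross-section at t=0.656: each vertex is (1-t)·p0[i] + t·p1[i].
  v1: (1-0.656)·(4.41,1.29) + 0.656·(4.1,-0.45) = (4.2066,0.1486)
  v2: (1-0.656)·(-3.38,2.18) + 0.656·(-0.89,0.24) = (-1.7466,0.9074)
  v3: (1-0.656)·(-1.62,-2.46) + 0.656·(0,-3.37) = (-0.5573,-3.0570)
Shoelace sum Σ(x_i·y_{i+1} − x_{i+1}·y_i):
  i=1: 4.2066·0.9074 − -1.7466·0.1486 = +4.0764 (running +4.0764)
  i=2: -1.7466·-3.0570 − -0.5573·0.9074 = +5.8448 (running +9.9212)
  i=3: -0.5573·0.1486 − 4.2066·-3.0570 = +12.7767 (running +22.6980)
Area = |Σ|/2 = |22.6980|/2 = 11.3490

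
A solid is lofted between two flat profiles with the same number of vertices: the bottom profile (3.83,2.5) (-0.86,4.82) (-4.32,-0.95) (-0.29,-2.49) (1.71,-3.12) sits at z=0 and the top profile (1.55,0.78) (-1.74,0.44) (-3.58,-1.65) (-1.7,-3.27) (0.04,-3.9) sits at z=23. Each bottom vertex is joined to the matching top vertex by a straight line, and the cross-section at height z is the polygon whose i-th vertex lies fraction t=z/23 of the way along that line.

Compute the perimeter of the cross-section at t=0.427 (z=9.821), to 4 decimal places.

Perimeter at t=0.427: 20.3079

Cross-section at t=0.427: each vertex is (1-t)·p0[i] + t·p1[i].
  v1: (1-0.427)·(3.83,2.5) + 0.427·(1.55,0.78) = (2.8564,1.7656)
  v2: (1-0.427)·(-0.86,4.82) + 0.427·(-1.74,0.44) = (-1.2358,2.9497)
  v3: (1-0.427)·(-4.32,-0.95) + 0.427·(-3.58,-1.65) = (-4.0040,-1.2489)
  v4: (1-0.427)·(-0.29,-2.49) + 0.427·(-1.7,-3.27) = (-0.8921,-2.8231)
  v5: (1-0.427)·(1.71,-3.12) + 0.427·(0.04,-3.9) = (0.9969,-3.4531)
Perimeter = Σ |v_{i+1} − v_i|:
  edge 1→2: √(-4.0922² + 1.1842²) = 4.2601 (running 4.2601)
  edge 2→3: √(-2.7683² + -4.1986²) = 5.0291 (running 9.2892)
  edge 3→4: √(3.1119² + -1.5742²) = 3.4874 (running 12.7766)
  edge 4→5: √(1.8890² + -0.6300²) = 1.9913 (running 14.7679)
  edge 5→1: √(1.8595² + 5.2186²) = 5.5400 (running 20.3079)
Perimeter = 20.3079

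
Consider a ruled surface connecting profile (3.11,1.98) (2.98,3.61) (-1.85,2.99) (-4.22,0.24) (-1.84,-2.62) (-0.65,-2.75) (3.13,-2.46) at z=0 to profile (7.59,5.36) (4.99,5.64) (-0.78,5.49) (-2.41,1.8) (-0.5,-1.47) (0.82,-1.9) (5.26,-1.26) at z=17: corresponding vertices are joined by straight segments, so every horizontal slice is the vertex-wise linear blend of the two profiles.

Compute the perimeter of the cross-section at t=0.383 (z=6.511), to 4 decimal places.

Cross-section at t=0.383: each vertex is (1-t)·p0[i] + t·p1[i].
  v1: (1-0.383)·(3.11,1.98) + 0.383·(7.59,5.36) = (4.8258,3.2745)
  v2: (1-0.383)·(2.98,3.61) + 0.383·(4.99,5.64) = (3.7498,4.3875)
  v3: (1-0.383)·(-1.85,2.99) + 0.383·(-0.78,5.49) = (-1.4402,3.9475)
  v4: (1-0.383)·(-4.22,0.24) + 0.383·(-2.41,1.8) = (-3.5268,0.8375)
  v5: (1-0.383)·(-1.84,-2.62) + 0.383·(-0.5,-1.47) = (-1.3268,-2.1795)
  v6: (1-0.383)·(-0.65,-2.75) + 0.383·(0.82,-1.9) = (-0.0870,-2.4245)
  v7: (1-0.383)·(3.13,-2.46) + 0.383·(5.26,-1.26) = (3.9458,-2.0004)
Perimeter = Σ |v_{i+1} − v_i|:
  edge 1→2: √(-1.0760² + 1.1129²) = 1.5480 (running 1.5480)
  edge 2→3: √(-5.1900² + -0.4400²) = 5.2086 (running 6.7567)
  edge 3→4: √(-2.0866² + -3.1100²) = 3.7451 (running 10.5018)
  edge 4→5: √(2.2000² + -3.0170²) = 3.7340 (running 14.2358)
  edge 5→6: √(1.2398² + -0.2449²) = 1.2637 (running 15.4995)
  edge 6→7: √(4.0328² + 0.4241²) = 4.0550 (running 19.5545)
  edge 7→1: √(0.8800² + 5.2749²) = 5.3478 (running 24.9024)
Perimeter = 24.9024

Perimeter at t=0.383: 24.9024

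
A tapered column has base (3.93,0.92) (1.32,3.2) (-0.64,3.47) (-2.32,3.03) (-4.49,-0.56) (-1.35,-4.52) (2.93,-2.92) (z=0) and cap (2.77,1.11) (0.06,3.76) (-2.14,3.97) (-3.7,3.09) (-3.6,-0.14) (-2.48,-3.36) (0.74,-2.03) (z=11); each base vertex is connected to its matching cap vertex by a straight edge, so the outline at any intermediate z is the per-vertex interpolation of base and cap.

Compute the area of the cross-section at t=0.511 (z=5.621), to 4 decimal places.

Cross-section at t=0.511: each vertex is (1-t)·p0[i] + t·p1[i].
  v1: (1-0.511)·(3.93,0.92) + 0.511·(2.77,1.11) = (3.3372,1.0171)
  v2: (1-0.511)·(1.32,3.2) + 0.511·(0.06,3.76) = (0.6761,3.4862)
  v3: (1-0.511)·(-0.64,3.47) + 0.511·(-2.14,3.97) = (-1.4065,3.7255)
  v4: (1-0.511)·(-2.32,3.03) + 0.511·(-3.7,3.09) = (-3.0252,3.0607)
  v5: (1-0.511)·(-4.49,-0.56) + 0.511·(-3.6,-0.14) = (-4.0352,-0.3454)
  v6: (1-0.511)·(-1.35,-4.52) + 0.511·(-2.48,-3.36) = (-1.9274,-3.9272)
  v7: (1-0.511)·(2.93,-2.92) + 0.511·(0.74,-2.03) = (1.8109,-2.4652)
Shoelace sum Σ(x_i·y_{i+1} − x_{i+1}·y_i):
  i=1: 3.3372·3.4862 − 0.6761·1.0171 = +10.9465 (running +10.9465)
  i=2: 0.6761·3.7255 − -1.4065·3.4862 = +7.4222 (running +18.3687)
  i=3: -1.4065·3.0607 − -3.0252·3.7255 = +6.9655 (running +25.3342)
  i=4: -3.0252·-0.3454 − -4.0352·3.0607 = +13.3952 (running +38.7294)
  i=5: -4.0352·-3.9272 − -1.9274·-0.3454 = +15.1815 (running +53.9110)
  i=6: -1.9274·-2.4652 − 1.8109·-3.9272 = +11.8634 (running +65.7744)
  i=7: 1.8109·1.0171 − 3.3372·-2.4652 = +10.0689 (running +75.8432)
Area = |Σ|/2 = |75.8432|/2 = 37.9216

Area at t=0.511: 37.9216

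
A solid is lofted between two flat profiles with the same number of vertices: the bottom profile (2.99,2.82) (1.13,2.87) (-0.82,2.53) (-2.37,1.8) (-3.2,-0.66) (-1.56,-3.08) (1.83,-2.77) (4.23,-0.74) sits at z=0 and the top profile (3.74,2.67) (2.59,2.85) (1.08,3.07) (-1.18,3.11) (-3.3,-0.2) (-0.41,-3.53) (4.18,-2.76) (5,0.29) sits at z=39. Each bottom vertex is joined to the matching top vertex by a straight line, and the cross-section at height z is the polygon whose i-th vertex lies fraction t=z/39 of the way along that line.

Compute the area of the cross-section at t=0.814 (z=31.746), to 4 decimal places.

Cross-section at t=0.814: each vertex is (1-t)·p0[i] + t·p1[i].
  v1: (1-0.814)·(2.99,2.82) + 0.814·(3.74,2.67) = (3.6005,2.6979)
  v2: (1-0.814)·(1.13,2.87) + 0.814·(2.59,2.85) = (2.3184,2.8537)
  v3: (1-0.814)·(-0.82,2.53) + 0.814·(1.08,3.07) = (0.7266,2.9696)
  v4: (1-0.814)·(-2.37,1.8) + 0.814·(-1.18,3.11) = (-1.4013,2.8663)
  v5: (1-0.814)·(-3.2,-0.66) + 0.814·(-3.3,-0.2) = (-3.2814,-0.2856)
  v6: (1-0.814)·(-1.56,-3.08) + 0.814·(-0.41,-3.53) = (-0.6239,-3.4463)
  v7: (1-0.814)·(1.83,-2.77) + 0.814·(4.18,-2.76) = (3.7429,-2.7619)
  v8: (1-0.814)·(4.23,-0.74) + 0.814·(5,0.29) = (4.8568,0.0984)
Shoelace sum Σ(x_i·y_{i+1} − x_{i+1}·y_i):
  i=1: 3.6005·2.8537 − 2.3184·2.6979 = +4.0199 (running +4.0199)
  i=2: 2.3184·2.9696 − 0.7266·2.8537 = +4.8112 (running +8.8311)
  i=3: 0.7266·2.8663 − -1.4013·2.9696 = +6.2440 (running +15.0752)
  i=4: -1.4013·-0.2856 − -3.2814·2.8663 = +9.8058 (running +24.8810)
  i=5: -3.2814·-3.4463 − -0.6239·-0.2856 = +11.1305 (running +36.0115)
  i=6: -0.6239·-2.7619 − 3.7429·-3.4463 = +14.6223 (running +50.6338)
  i=7: 3.7429·0.0984 − 4.8568·-2.7619 = +13.7821 (running +64.4159)
  i=8: 4.8568·2.6979 − 3.6005·0.0984 = +12.7487 (running +77.1646)
Area = |Σ|/2 = |77.1646|/2 = 38.5823

Area at t=0.814: 38.5823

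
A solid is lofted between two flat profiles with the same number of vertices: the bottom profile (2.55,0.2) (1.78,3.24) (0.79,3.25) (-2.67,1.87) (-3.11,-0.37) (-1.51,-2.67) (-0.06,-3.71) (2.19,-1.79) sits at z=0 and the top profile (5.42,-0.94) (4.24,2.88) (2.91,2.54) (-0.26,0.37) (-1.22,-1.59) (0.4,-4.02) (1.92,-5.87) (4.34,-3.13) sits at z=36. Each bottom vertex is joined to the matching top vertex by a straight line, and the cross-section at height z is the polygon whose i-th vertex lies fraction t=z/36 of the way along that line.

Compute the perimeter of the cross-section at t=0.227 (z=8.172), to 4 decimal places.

Cross-section at t=0.227: each vertex is (1-t)·p0[i] + t·p1[i].
  v1: (1-0.227)·(2.55,0.2) + 0.227·(5.42,-0.94) = (3.2015,-0.0588)
  v2: (1-0.227)·(1.78,3.24) + 0.227·(4.24,2.88) = (2.3384,3.1583)
  v3: (1-0.227)·(0.79,3.25) + 0.227·(2.91,2.54) = (1.2712,3.0888)
  v4: (1-0.227)·(-2.67,1.87) + 0.227·(-0.26,0.37) = (-2.1229,1.5295)
  v5: (1-0.227)·(-3.11,-0.37) + 0.227·(-1.22,-1.59) = (-2.6810,-0.6469)
  v6: (1-0.227)·(-1.51,-2.67) + 0.227·(0.4,-4.02) = (-1.0764,-2.9764)
  v7: (1-0.227)·(-0.06,-3.71) + 0.227·(1.92,-5.87) = (0.3895,-4.2003)
  v8: (1-0.227)·(2.19,-1.79) + 0.227·(4.34,-3.13) = (2.6780,-2.0942)
Perimeter = Σ |v_{i+1} − v_i|:
  edge 1→2: √(-0.8631² + 3.2171²) = 3.3308 (running 3.3308)
  edge 2→3: √(-1.0672² + -0.0695²) = 1.0694 (running 4.4003)
  edge 3→4: √(-3.3942² + -1.5593²) = 3.7352 (running 8.1355)
  edge 4→5: √(-0.5580² + -2.1764²) = 2.2468 (running 10.3823)
  edge 5→6: √(1.6045² + -2.3295²) = 2.8286 (running 13.2110)
  edge 6→7: √(1.4659² + -1.2239²) = 1.9096 (running 15.1206)
  edge 7→8: √(2.2886² + 2.1061²) = 3.1102 (running 18.2308)
  edge 8→1: √(0.5234² + 2.0354²) = 2.1016 (running 20.3324)
Perimeter = 20.3324

Perimeter at t=0.227: 20.3324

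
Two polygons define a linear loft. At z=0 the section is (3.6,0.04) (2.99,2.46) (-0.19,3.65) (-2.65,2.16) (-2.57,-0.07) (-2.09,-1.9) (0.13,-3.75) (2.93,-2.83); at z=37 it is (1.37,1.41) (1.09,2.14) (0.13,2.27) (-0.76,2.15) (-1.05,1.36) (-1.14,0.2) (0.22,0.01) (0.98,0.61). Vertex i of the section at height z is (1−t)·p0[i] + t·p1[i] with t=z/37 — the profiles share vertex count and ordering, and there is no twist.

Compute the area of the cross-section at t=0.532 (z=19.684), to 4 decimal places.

Cross-section at t=0.532: each vertex is (1-t)·p0[i] + t·p1[i].
  v1: (1-0.532)·(3.6,0.04) + 0.532·(1.37,1.41) = (2.4136,0.7688)
  v2: (1-0.532)·(2.99,2.46) + 0.532·(1.09,2.14) = (1.9792,2.2898)
  v3: (1-0.532)·(-0.19,3.65) + 0.532·(0.13,2.27) = (-0.0198,2.9158)
  v4: (1-0.532)·(-2.65,2.16) + 0.532·(-0.76,2.15) = (-1.6445,2.1547)
  v5: (1-0.532)·(-2.57,-0.07) + 0.532·(-1.05,1.36) = (-1.7614,0.6908)
  v6: (1-0.532)·(-2.09,-1.9) + 0.532·(-1.14,0.2) = (-1.5846,-0.7828)
  v7: (1-0.532)·(0.13,-3.75) + 0.532·(0.22,0.01) = (0.1779,-1.7497)
  v8: (1-0.532)·(2.93,-2.83) + 0.532·(0.98,0.61) = (1.8926,-0.9999)
Shoelace sum Σ(x_i·y_{i+1} − x_{i+1}·y_i):
  i=1: 2.4136·2.2898 − 1.9792·0.7688 = +4.0050 (running +4.0050)
  i=2: 1.9792·2.9158 − -0.0198·2.2898 = +5.8163 (running +9.8212)
  i=3: -0.0198·2.1547 − -1.6445·2.9158 = +4.7526 (running +14.5738)
  i=4: -1.6445·0.6908 − -1.7614·2.1547 = +2.6592 (running +17.2330)
  i=5: -1.7614·-0.7828 − -1.5846·0.6908 = +2.4734 (running +19.7064)
  i=6: -1.5846·-1.7497 − 0.1779·-0.7828 = +2.9118 (running +22.6182)
  i=7: 0.1779·-0.9999 − 1.8926·-1.7497 = +3.1336 (running +25.7518)
  i=8: 1.8926·0.7688 − 2.4136·-0.9999 = +3.8686 (running +29.6203)
Area = |Σ|/2 = |29.6203|/2 = 14.8102

Area at t=0.532: 14.8102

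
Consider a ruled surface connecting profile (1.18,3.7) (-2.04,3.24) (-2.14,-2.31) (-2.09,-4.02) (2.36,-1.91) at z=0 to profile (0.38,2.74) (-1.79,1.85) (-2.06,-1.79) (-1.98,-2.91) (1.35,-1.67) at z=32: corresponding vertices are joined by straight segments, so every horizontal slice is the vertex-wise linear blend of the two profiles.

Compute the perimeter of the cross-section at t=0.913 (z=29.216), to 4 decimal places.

Cross-section at t=0.913: each vertex is (1-t)·p0[i] + t·p1[i].
  v1: (1-0.913)·(1.18,3.7) + 0.913·(0.38,2.74) = (0.4496,2.8235)
  v2: (1-0.913)·(-2.04,3.24) + 0.913·(-1.79,1.85) = (-1.8117,1.9709)
  v3: (1-0.913)·(-2.14,-2.31) + 0.913·(-2.06,-1.79) = (-2.0670,-1.8352)
  v4: (1-0.913)·(-2.09,-4.02) + 0.913·(-1.98,-2.91) = (-1.9896,-3.0066)
  v5: (1-0.913)·(2.36,-1.91) + 0.913·(1.35,-1.67) = (1.4379,-1.6909)
Perimeter = Σ |v_{i+1} − v_i|:
  edge 1→2: √(-2.2614² + -0.8526²) = 2.4167 (running 2.4167)
  edge 2→3: √(-0.2552² + -3.8062²) = 3.8147 (running 6.2315)
  edge 3→4: √(0.0774² + -1.1713²) = 1.1739 (running 7.4053)
  edge 4→5: √(3.4274² + 1.3157²) = 3.6713 (running 11.0766)
  edge 5→1: √(-0.9883² + 4.5144²) = 4.6213 (running 15.6979)
Perimeter = 15.6979

Perimeter at t=0.913: 15.6979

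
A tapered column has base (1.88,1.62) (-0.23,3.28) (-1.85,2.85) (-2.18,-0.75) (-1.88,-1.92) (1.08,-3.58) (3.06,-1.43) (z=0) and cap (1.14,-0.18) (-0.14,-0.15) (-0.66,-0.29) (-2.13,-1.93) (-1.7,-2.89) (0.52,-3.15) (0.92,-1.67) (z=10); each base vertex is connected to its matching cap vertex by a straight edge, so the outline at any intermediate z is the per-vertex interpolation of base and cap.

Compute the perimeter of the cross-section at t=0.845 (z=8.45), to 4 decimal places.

Perimeter at t=0.845: 11.3850

Cross-section at t=0.845: each vertex is (1-t)·p0[i] + t·p1[i].
  v1: (1-0.845)·(1.88,1.62) + 0.845·(1.14,-0.18) = (1.2547,0.0990)
  v2: (1-0.845)·(-0.23,3.28) + 0.845·(-0.14,-0.15) = (-0.1540,0.3817)
  v3: (1-0.845)·(-1.85,2.85) + 0.845·(-0.66,-0.29) = (-0.8445,0.1967)
  v4: (1-0.845)·(-2.18,-0.75) + 0.845·(-2.13,-1.93) = (-2.1378,-1.7471)
  v5: (1-0.845)·(-1.88,-1.92) + 0.845·(-1.7,-2.89) = (-1.7279,-2.7397)
  v6: (1-0.845)·(1.08,-3.58) + 0.845·(0.52,-3.15) = (0.6068,-3.2167)
  v7: (1-0.845)·(3.06,-1.43) + 0.845·(0.92,-1.67) = (1.2517,-1.6328)
Perimeter = Σ |v_{i+1} − v_i|:
  edge 1→2: √(-1.4086² + 0.2826²) = 1.4367 (running 1.4367)
  edge 2→3: √(-0.6905² + -0.1849²) = 0.7148 (running 2.1516)
  edge 3→4: √(-1.2933² + -1.9438²) = 2.3347 (running 4.4863)
  edge 4→5: √(0.4099² + -0.9926²) = 1.0738 (running 5.5601)
  edge 5→6: √(2.3347² + -0.4770²) = 2.3829 (running 7.9431)
  edge 6→7: √(0.6449² + 1.5838²) = 1.7101 (running 9.6532)
  edge 7→1: √(0.0030² + 1.7318²) = 1.7318 (running 11.3850)
Perimeter = 11.3850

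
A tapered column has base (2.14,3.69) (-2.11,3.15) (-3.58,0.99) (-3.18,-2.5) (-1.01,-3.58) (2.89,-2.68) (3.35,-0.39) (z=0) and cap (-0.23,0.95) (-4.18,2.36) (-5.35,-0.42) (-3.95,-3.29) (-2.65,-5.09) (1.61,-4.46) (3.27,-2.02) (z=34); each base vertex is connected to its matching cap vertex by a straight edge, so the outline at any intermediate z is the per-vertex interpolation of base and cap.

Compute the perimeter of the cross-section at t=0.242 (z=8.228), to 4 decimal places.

Cross-section at t=0.242: each vertex is (1-t)·p0[i] + t·p1[i].
  v1: (1-0.242)·(2.14,3.69) + 0.242·(-0.23,0.95) = (1.5665,3.0269)
  v2: (1-0.242)·(-2.11,3.15) + 0.242·(-4.18,2.36) = (-2.6109,2.9588)
  v3: (1-0.242)·(-3.58,0.99) + 0.242·(-5.35,-0.42) = (-4.0083,0.6488)
  v4: (1-0.242)·(-3.18,-2.5) + 0.242·(-3.95,-3.29) = (-3.3663,-2.6912)
  v5: (1-0.242)·(-1.01,-3.58) + 0.242·(-2.65,-5.09) = (-1.4069,-3.9454)
  v6: (1-0.242)·(2.89,-2.68) + 0.242·(1.61,-4.46) = (2.5802,-3.1108)
  v7: (1-0.242)·(3.35,-0.39) + 0.242·(3.27,-2.02) = (3.3306,-0.7845)
Perimeter = Σ |v_{i+1} − v_i|:
  edge 1→2: √(-4.1774² + -0.0681²) = 4.1780 (running 4.1780)
  edge 2→3: √(-1.3974² + -2.3100²) = 2.6998 (running 6.8778)
  edge 3→4: √(0.6420² + -3.3400²) = 3.4011 (running 10.2789)
  edge 4→5: √(1.9595² + -1.2542²) = 2.3265 (running 12.6054)
  edge 5→6: √(3.9871² + 0.8347²) = 4.0735 (running 16.6789)
  edge 6→7: √(0.7504² + 2.3263²) = 2.4443 (running 19.1233)
  edge 7→1: √(-1.7642² + 3.8114²) = 4.1999 (running 23.3231)
Perimeter = 23.3231

Perimeter at t=0.242: 23.3231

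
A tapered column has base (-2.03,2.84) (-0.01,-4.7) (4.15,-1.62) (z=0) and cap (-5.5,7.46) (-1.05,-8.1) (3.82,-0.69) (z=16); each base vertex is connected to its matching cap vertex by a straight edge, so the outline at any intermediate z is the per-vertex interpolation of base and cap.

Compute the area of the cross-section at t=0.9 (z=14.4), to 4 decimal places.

Cross-section at t=0.9: each vertex is (1-t)·p0[i] + t·p1[i].
  v1: (1-0.9)·(-2.03,2.84) + 0.9·(-5.5,7.46) = (-5.1530,6.9980)
  v2: (1-0.9)·(-0.01,-4.7) + 0.9·(-1.05,-8.1) = (-0.9460,-7.7600)
  v3: (1-0.9)·(4.15,-1.62) + 0.9·(3.82,-0.69) = (3.8530,-0.7830)
Shoelace sum Σ(x_i·y_{i+1} − x_{i+1}·y_i):
  i=1: -5.1530·-7.7600 − -0.9460·6.9980 = +46.6074 (running +46.6074)
  i=2: -0.9460·-0.7830 − 3.8530·-7.7600 = +30.6400 (running +77.2474)
  i=3: 3.8530·6.9980 − -5.1530·-0.7830 = +22.9285 (running +100.1759)
Area = |Σ|/2 = |100.1759|/2 = 50.0879

Area at t=0.9: 50.0879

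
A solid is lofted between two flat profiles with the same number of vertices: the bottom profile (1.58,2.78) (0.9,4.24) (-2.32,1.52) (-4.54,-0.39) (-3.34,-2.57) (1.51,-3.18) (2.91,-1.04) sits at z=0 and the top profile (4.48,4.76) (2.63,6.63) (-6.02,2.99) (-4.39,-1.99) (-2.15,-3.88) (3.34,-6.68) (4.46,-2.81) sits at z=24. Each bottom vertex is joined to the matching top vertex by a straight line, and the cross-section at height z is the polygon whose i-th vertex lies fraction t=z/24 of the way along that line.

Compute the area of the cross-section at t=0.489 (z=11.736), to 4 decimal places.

Cross-section at t=0.489: each vertex is (1-t)·p0[i] + t·p1[i].
  v1: (1-0.489)·(1.58,2.78) + 0.489·(4.48,4.76) = (2.9981,3.7482)
  v2: (1-0.489)·(0.9,4.24) + 0.489·(2.63,6.63) = (1.7460,5.4087)
  v3: (1-0.489)·(-2.32,1.52) + 0.489·(-6.02,2.99) = (-4.1293,2.2388)
  v4: (1-0.489)·(-4.54,-0.39) + 0.489·(-4.39,-1.99) = (-4.4666,-1.1724)
  v5: (1-0.489)·(-3.34,-2.57) + 0.489·(-2.15,-3.88) = (-2.7581,-3.2106)
  v6: (1-0.489)·(1.51,-3.18) + 0.489·(3.34,-6.68) = (2.4049,-4.8915)
  v7: (1-0.489)·(2.91,-1.04) + 0.489·(4.46,-2.81) = (3.6680,-1.9055)
Shoelace sum Σ(x_i·y_{i+1} − x_{i+1}·y_i):
  i=1: 2.9981·5.4087 − 1.7460·3.7482 = +9.6716 (running +9.6716)
  i=2: 1.7460·2.2388 − -4.1293·5.4087 = +26.2431 (running +35.9147)
  i=3: -4.1293·-1.1724 − -4.4666·2.2388 = +14.8413 (running +50.7560)
  i=4: -4.4666·-3.2106 − -2.7581·-1.1724 = +11.1070 (running +61.8629)
  i=5: -2.7581·-4.8915 − 2.4049·-3.2106 = +21.2122 (running +83.0752)
  i=6: 2.4049·-1.9055 − 3.6680·-4.8915 = +13.3592 (running +96.4344)
  i=7: 3.6680·3.7482 − 2.9981·-1.9055 = +19.4613 (running +115.8957)
Area = |Σ|/2 = |115.8957|/2 = 57.9478

Area at t=0.489: 57.9478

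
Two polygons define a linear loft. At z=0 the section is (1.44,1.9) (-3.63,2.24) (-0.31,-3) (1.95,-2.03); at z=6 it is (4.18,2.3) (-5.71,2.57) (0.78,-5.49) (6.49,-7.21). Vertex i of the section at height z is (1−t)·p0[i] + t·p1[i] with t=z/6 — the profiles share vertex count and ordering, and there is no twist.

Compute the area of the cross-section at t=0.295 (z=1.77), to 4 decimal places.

Cross-section at t=0.295: each vertex is (1-t)·p0[i] + t·p1[i].
  v1: (1-0.295)·(1.44,1.9) + 0.295·(4.18,2.3) = (2.2483,2.0180)
  v2: (1-0.295)·(-3.63,2.24) + 0.295·(-5.71,2.57) = (-4.2436,2.3374)
  v3: (1-0.295)·(-0.31,-3) + 0.295·(0.78,-5.49) = (0.0115,-3.7346)
  v4: (1-0.295)·(1.95,-2.03) + 0.295·(6.49,-7.21) = (3.2893,-3.5581)
Shoelace sum Σ(x_i·y_{i+1} − x_{i+1}·y_i):
  i=1: 2.2483·2.3374 − -4.2436·2.0180 = +13.8186 (running +13.8186)
  i=2: -4.2436·-3.7346 − 0.0115·2.3374 = +15.8209 (running +29.6396)
  i=3: 0.0115·-3.5581 − 3.2893·-3.7346 = +12.2430 (running +41.8825)
  i=4: 3.2893·2.0180 − 2.2483·-3.5581 = +14.6375 (running +56.5200)
Area = |Σ|/2 = |56.5200|/2 = 28.2600

Area at t=0.295: 28.2600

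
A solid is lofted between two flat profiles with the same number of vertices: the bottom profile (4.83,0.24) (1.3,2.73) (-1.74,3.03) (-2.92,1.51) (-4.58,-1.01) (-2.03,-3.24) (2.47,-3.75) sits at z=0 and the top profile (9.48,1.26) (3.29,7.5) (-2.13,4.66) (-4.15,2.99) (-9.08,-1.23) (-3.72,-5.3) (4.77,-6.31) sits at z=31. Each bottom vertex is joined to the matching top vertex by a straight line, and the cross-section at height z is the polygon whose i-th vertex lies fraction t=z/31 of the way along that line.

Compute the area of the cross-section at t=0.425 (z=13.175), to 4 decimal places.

Area at t=0.425: 80.4183

Cross-section at t=0.425: each vertex is (1-t)·p0[i] + t·p1[i].
  v1: (1-0.425)·(4.83,0.24) + 0.425·(9.48,1.26) = (6.8063,0.6735)
  v2: (1-0.425)·(1.3,2.73) + 0.425·(3.29,7.5) = (2.1458,4.7572)
  v3: (1-0.425)·(-1.74,3.03) + 0.425·(-2.13,4.66) = (-1.9057,3.7227)
  v4: (1-0.425)·(-2.92,1.51) + 0.425·(-4.15,2.99) = (-3.4428,2.1390)
  v5: (1-0.425)·(-4.58,-1.01) + 0.425·(-9.08,-1.23) = (-6.4925,-1.1035)
  v6: (1-0.425)·(-2.03,-3.24) + 0.425·(-3.72,-5.3) = (-2.7482,-4.1155)
  v7: (1-0.425)·(2.47,-3.75) + 0.425·(4.77,-6.31) = (3.4475,-4.8380)
Shoelace sum Σ(x_i·y_{i+1} − x_{i+1}·y_i):
  i=1: 6.8063·4.7572 − 2.1458·0.6735 = +30.9339 (running +30.9339)
  i=2: 2.1458·3.7227 − -1.9057·4.7572 = +17.0542 (running +47.9881)
  i=3: -1.9057·2.1390 − -3.4428·3.7227 = +8.7401 (running +56.7282)
  i=4: -3.4428·-1.1035 − -6.4925·2.1390 = +17.6865 (running +74.4147)
  i=5: -6.4925·-4.1155 − -2.7482·-1.1035 = +23.6872 (running +98.1019)
  i=6: -2.7482·-4.8380 − 3.4475·-4.1155 = +27.4842 (running +125.5861)
  i=7: 3.4475·0.6735 − 6.8063·-4.8380 = +35.2505 (running +160.8367)
Area = |Σ|/2 = |160.8367|/2 = 80.4183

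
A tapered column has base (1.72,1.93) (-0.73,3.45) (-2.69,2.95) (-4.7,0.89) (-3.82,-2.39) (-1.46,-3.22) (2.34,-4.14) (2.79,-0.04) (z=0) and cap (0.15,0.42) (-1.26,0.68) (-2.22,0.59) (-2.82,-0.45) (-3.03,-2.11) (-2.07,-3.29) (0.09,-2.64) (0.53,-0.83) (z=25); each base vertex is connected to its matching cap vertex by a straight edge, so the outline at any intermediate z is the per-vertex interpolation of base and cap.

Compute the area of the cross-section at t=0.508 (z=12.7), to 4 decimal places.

Area at t=0.508: 22.9220

Cross-section at t=0.508: each vertex is (1-t)·p0[i] + t·p1[i].
  v1: (1-0.508)·(1.72,1.93) + 0.508·(0.15,0.42) = (0.9224,1.1629)
  v2: (1-0.508)·(-0.73,3.45) + 0.508·(-1.26,0.68) = (-0.9992,2.0428)
  v3: (1-0.508)·(-2.69,2.95) + 0.508·(-2.22,0.59) = (-2.4512,1.7511)
  v4: (1-0.508)·(-4.7,0.89) + 0.508·(-2.82,-0.45) = (-3.7450,0.2093)
  v5: (1-0.508)·(-3.82,-2.39) + 0.508·(-3.03,-2.11) = (-3.4187,-2.2478)
  v6: (1-0.508)·(-1.46,-3.22) + 0.508·(-2.07,-3.29) = (-1.7699,-3.2556)
  v7: (1-0.508)·(2.34,-4.14) + 0.508·(0.09,-2.64) = (1.1970,-3.3780)
  v8: (1-0.508)·(2.79,-0.04) + 0.508·(0.53,-0.83) = (1.6419,-0.4413)
Shoelace sum Σ(x_i·y_{i+1} − x_{i+1}·y_i):
  i=1: 0.9224·2.0428 − -0.9992·1.1629 = +3.0464 (running +3.0464)
  i=2: -0.9992·1.7511 − -2.4512·2.0428 = +3.2577 (running +6.3041)
  i=3: -2.4512·0.2093 − -3.7450·1.7511 = +6.0449 (running +12.3490)
  i=4: -3.7450·-2.2478 − -3.4187·0.2093 = +9.1332 (running +21.4822)
  i=5: -3.4187·-3.2556 − -1.7699·-2.2478 = +7.1515 (running +28.6337)
  i=6: -1.7699·-3.3780 − 1.1970·-3.2556 = +9.8756 (running +38.5093)
  i=7: 1.1970·-0.4413 − 1.6419·-3.3780 = +5.0181 (running +43.5274)
  i=8: 1.6419·1.1629 − 0.9224·-0.4413 = +2.3165 (running +45.8439)
Area = |Σ|/2 = |45.8439|/2 = 22.9220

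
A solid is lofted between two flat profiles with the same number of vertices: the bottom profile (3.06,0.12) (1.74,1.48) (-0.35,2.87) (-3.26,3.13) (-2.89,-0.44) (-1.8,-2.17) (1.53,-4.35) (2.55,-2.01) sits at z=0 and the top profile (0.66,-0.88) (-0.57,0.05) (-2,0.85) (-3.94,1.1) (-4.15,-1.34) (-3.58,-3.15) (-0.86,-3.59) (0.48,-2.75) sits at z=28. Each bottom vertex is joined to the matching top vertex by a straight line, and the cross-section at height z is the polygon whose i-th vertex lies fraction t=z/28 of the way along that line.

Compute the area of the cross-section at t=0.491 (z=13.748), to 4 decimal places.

Area at t=0.491: 23.1653

Cross-section at t=0.491: each vertex is (1-t)·p0[i] + t·p1[i].
  v1: (1-0.491)·(3.06,0.12) + 0.491·(0.66,-0.88) = (1.8816,-0.3710)
  v2: (1-0.491)·(1.74,1.48) + 0.491·(-0.57,0.05) = (0.6058,0.7779)
  v3: (1-0.491)·(-0.35,2.87) + 0.491·(-2,0.85) = (-1.1602,1.8782)
  v4: (1-0.491)·(-3.26,3.13) + 0.491·(-3.94,1.1) = (-3.5939,2.1333)
  v5: (1-0.491)·(-2.89,-0.44) + 0.491·(-4.15,-1.34) = (-3.5087,-0.8819)
  v6: (1-0.491)·(-1.8,-2.17) + 0.491·(-3.58,-3.15) = (-2.6740,-2.6512)
  v7: (1-0.491)·(1.53,-4.35) + 0.491·(-0.86,-3.59) = (0.3565,-3.9768)
  v8: (1-0.491)·(2.55,-2.01) + 0.491·(0.48,-2.75) = (1.5336,-2.3733)
Shoelace sum Σ(x_i·y_{i+1} − x_{i+1}·y_i):
  i=1: 1.8816·0.7779 − 0.6058·-0.3710 = +1.6884 (running +1.6884)
  i=2: 0.6058·1.8782 − -1.1602·0.7779 = +2.0402 (running +3.7286)
  i=3: -1.1602·2.1333 − -3.5939·1.8782 = +4.2750 (running +8.0037)
  i=4: -3.5939·-0.8819 − -3.5087·2.1333 = +10.6544 (running +18.6580)
  i=5: -3.5087·-2.6512 − -2.6740·-0.8819 = +6.9439 (running +25.6019)
  i=6: -2.6740·-3.9768 − 0.3565·-2.6512 = +11.5792 (running +37.1811)
  i=7: 0.3565·-2.3733 − 1.5336·-3.9768 = +5.2529 (running +42.4340)
  i=8: 1.5336·-0.3710 − 1.8816·-2.3733 = +3.8967 (running +46.3307)
Area = |Σ|/2 = |46.3307|/2 = 23.1653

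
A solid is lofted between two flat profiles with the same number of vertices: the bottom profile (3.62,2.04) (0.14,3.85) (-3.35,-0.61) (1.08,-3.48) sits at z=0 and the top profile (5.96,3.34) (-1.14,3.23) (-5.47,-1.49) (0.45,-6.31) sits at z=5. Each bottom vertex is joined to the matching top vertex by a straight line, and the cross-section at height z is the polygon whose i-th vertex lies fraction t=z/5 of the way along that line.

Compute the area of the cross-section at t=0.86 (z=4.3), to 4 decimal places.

Cross-section at t=0.86: each vertex is (1-t)·p0[i] + t·p1[i].
  v1: (1-0.86)·(3.62,2.04) + 0.86·(5.96,3.34) = (5.6324,3.1580)
  v2: (1-0.86)·(0.14,3.85) + 0.86·(-1.14,3.23) = (-0.9608,3.3168)
  v3: (1-0.86)·(-3.35,-0.61) + 0.86·(-5.47,-1.49) = (-5.1732,-1.3668)
  v4: (1-0.86)·(1.08,-3.48) + 0.86·(0.45,-6.31) = (0.5382,-5.9138)
Shoelace sum Σ(x_i·y_{i+1} − x_{i+1}·y_i):
  i=1: 5.6324·3.3168 − -0.9608·3.1580 = +21.7158 (running +21.7158)
  i=2: -0.9608·-1.3668 − -5.1732·3.3168 = +18.4717 (running +40.1874)
  i=3: -5.1732·-5.9138 − 0.5382·-1.3668 = +31.3289 (running +71.5163)
  i=4: 0.5382·3.1580 − 5.6324·-5.9138 = +35.0085 (running +106.5248)
Area = |Σ|/2 = |106.5248|/2 = 53.2624

Area at t=0.86: 53.2624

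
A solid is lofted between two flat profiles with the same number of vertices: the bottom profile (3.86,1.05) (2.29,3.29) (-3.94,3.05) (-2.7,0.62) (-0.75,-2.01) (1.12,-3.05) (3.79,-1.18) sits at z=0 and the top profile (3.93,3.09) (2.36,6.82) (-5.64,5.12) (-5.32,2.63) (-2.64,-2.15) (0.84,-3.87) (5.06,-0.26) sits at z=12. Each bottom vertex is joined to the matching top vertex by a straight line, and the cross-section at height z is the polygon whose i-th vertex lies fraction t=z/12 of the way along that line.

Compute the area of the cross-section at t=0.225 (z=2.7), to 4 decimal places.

Area at t=0.225: 40.5259

Cross-section at t=0.225: each vertex is (1-t)·p0[i] + t·p1[i].
  v1: (1-0.225)·(3.86,1.05) + 0.225·(3.93,3.09) = (3.8758,1.5090)
  v2: (1-0.225)·(2.29,3.29) + 0.225·(2.36,6.82) = (2.3058,4.0842)
  v3: (1-0.225)·(-3.94,3.05) + 0.225·(-5.64,5.12) = (-4.3225,3.5158)
  v4: (1-0.225)·(-2.7,0.62) + 0.225·(-5.32,2.63) = (-3.2895,1.0722)
  v5: (1-0.225)·(-0.75,-2.01) + 0.225·(-2.64,-2.15) = (-1.1753,-2.0415)
  v6: (1-0.225)·(1.12,-3.05) + 0.225·(0.84,-3.87) = (1.0570,-3.2345)
  v7: (1-0.225)·(3.79,-1.18) + 0.225·(5.06,-0.26) = (4.0758,-0.9730)
Shoelace sum Σ(x_i·y_{i+1} − x_{i+1}·y_i):
  i=1: 3.8758·4.0842 − 2.3058·1.5090 = +12.3502 (running +12.3502)
  i=2: 2.3058·3.5158 − -4.3225·4.0842 = +25.7606 (running +38.1108)
  i=3: -4.3225·1.0722 − -3.2895·3.5158 = +6.9303 (running +45.0410)
  i=4: -3.2895·-2.0415 − -1.1753·1.0722 = +7.9757 (running +53.0167)
  i=5: -1.1753·-3.2345 − 1.0570·-2.0415 = +5.9592 (running +58.9759)
  i=6: 1.0570·-0.9730 − 4.0758·-3.2345 = +12.1546 (running +71.1305)
  i=7: 4.0758·1.5090 − 3.8758·-0.9730 = +9.9214 (running +81.0519)
Area = |Σ|/2 = |81.0519|/2 = 40.5259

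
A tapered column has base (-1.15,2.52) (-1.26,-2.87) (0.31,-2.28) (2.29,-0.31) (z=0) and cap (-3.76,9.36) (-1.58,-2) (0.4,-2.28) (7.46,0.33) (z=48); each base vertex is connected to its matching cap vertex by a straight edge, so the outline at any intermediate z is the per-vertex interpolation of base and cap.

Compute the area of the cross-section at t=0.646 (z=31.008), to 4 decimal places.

Cross-section at t=0.646: each vertex is (1-t)·p0[i] + t·p1[i].
  v1: (1-0.646)·(-1.15,2.52) + 0.646·(-3.76,9.36) = (-2.8361,6.9386)
  v2: (1-0.646)·(-1.26,-2.87) + 0.646·(-1.58,-2) = (-1.4667,-2.3080)
  v3: (1-0.646)·(0.31,-2.28) + 0.646·(0.4,-2.28) = (0.3681,-2.2800)
  v4: (1-0.646)·(2.29,-0.31) + 0.646·(7.46,0.33) = (5.6298,0.1034)
Shoelace sum Σ(x_i·y_{i+1} − x_{i+1}·y_i):
  i=1: -2.8361·-2.3080 − -1.4667·6.9386 = +16.7226 (running +16.7226)
  i=2: -1.4667·-2.2800 − 0.3681·-2.3080 = +4.1938 (running +20.9164)
  i=3: 0.3681·0.1034 − 5.6298·-2.2800 = +12.8741 (running +33.7905)
  i=4: 5.6298·6.9386 − -2.8361·0.1034 = +39.3567 (running +73.1471)
Area = |Σ|/2 = |73.1471|/2 = 36.5736

Area at t=0.646: 36.5736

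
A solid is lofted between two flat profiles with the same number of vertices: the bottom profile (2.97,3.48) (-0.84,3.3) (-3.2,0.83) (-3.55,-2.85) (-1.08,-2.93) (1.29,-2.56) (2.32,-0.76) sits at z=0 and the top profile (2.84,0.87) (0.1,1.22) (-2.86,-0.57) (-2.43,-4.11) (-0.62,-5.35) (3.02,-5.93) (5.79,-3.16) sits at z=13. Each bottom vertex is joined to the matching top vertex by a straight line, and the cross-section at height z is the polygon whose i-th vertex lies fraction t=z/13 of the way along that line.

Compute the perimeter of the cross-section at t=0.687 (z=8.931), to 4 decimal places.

Perimeter at t=0.687: 23.3480

Cross-section at t=0.687: each vertex is (1-t)·p0[i] + t·p1[i].
  v1: (1-0.687)·(2.97,3.48) + 0.687·(2.84,0.87) = (2.8807,1.6869)
  v2: (1-0.687)·(-0.84,3.3) + 0.687·(0.1,1.22) = (-0.1942,1.8710)
  v3: (1-0.687)·(-3.2,0.83) + 0.687·(-2.86,-0.57) = (-2.9664,-0.1318)
  v4: (1-0.687)·(-3.55,-2.85) + 0.687·(-2.43,-4.11) = (-2.7806,-3.7156)
  v5: (1-0.687)·(-1.08,-2.93) + 0.687·(-0.62,-5.35) = (-0.7640,-4.5925)
  v6: (1-0.687)·(1.29,-2.56) + 0.687·(3.02,-5.93) = (2.4785,-4.8752)
  v7: (1-0.687)·(2.32,-0.76) + 0.687·(5.79,-3.16) = (4.7039,-2.4088)
Perimeter = Σ |v_{i+1} − v_i|:
  edge 1→2: √(-3.0749² + 0.1841²) = 3.0804 (running 3.0804)
  edge 2→3: √(-2.7722² + -2.0028²) = 3.4200 (running 6.5004)
  edge 3→4: √(0.1859² + -3.5838²) = 3.5886 (running 10.0891)
  edge 4→5: √(2.0166² + -0.8769²) = 2.1990 (running 12.2881)
  edge 5→6: √(3.2425² + -0.2827²) = 3.2548 (running 15.5428)
  edge 6→7: √(2.2254² + 2.4664²) = 3.3220 (running 18.8648)
  edge 7→1: √(-1.8232² + 4.0957²) = 4.4832 (running 23.3480)
Perimeter = 23.3480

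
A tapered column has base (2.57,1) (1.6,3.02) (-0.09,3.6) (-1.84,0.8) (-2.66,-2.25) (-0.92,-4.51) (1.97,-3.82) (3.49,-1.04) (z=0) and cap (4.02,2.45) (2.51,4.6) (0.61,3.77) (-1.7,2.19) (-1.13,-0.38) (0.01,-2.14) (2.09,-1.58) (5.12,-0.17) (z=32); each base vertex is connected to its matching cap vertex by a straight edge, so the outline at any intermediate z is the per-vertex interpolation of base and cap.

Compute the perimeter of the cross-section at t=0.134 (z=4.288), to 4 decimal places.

Cross-section at t=0.134: each vertex is (1-t)·p0[i] + t·p1[i].
  v1: (1-0.134)·(2.57,1) + 0.134·(4.02,2.45) = (2.7643,1.1943)
  v2: (1-0.134)·(1.6,3.02) + 0.134·(2.51,4.6) = (1.7219,3.2317)
  v3: (1-0.134)·(-0.09,3.6) + 0.134·(0.61,3.77) = (0.0038,3.6228)
  v4: (1-0.134)·(-1.84,0.8) + 0.134·(-1.7,2.19) = (-1.8212,0.9863)
  v5: (1-0.134)·(-2.66,-2.25) + 0.134·(-1.13,-0.38) = (-2.4550,-1.9994)
  v6: (1-0.134)·(-0.92,-4.51) + 0.134·(0.01,-2.14) = (-0.7954,-4.1924)
  v7: (1-0.134)·(1.97,-3.82) + 0.134·(2.09,-1.58) = (1.9861,-3.5198)
  v8: (1-0.134)·(3.49,-1.04) + 0.134·(5.12,-0.17) = (3.7084,-0.9234)
Perimeter = Σ |v_{i+1} − v_i|:
  edge 1→2: √(-1.0424² + 2.0374²) = 2.2886 (running 2.2886)
  edge 2→3: √(-1.7181² + 0.3911²) = 1.7621 (running 4.0507)
  edge 3→4: √(-1.8250² + -2.6365²) = 3.2066 (running 7.2572)
  edge 4→5: √(-0.6337² + -2.9857²) = 3.0522 (running 10.3094)
  edge 5→6: √(1.6596² + -2.1930²) = 2.7502 (running 13.0596)
  edge 6→7: √(2.7815² + 0.6726²) = 2.8616 (running 15.9212)
  edge 7→8: √(1.7223² + 2.5964²) = 3.1157 (running 19.0370)
  edge 8→1: √(-0.9441² + 2.1177²) = 2.3186 (running 21.3556)
Perimeter = 21.3556

Perimeter at t=0.134: 21.3556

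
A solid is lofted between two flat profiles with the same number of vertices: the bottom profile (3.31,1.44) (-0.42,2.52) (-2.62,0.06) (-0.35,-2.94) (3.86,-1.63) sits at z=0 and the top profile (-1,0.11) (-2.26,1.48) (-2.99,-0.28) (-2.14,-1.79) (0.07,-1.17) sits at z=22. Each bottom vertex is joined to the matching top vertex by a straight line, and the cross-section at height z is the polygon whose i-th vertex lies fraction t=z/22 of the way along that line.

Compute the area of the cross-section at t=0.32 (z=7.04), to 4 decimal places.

Area at t=0.32: 16.0042

Cross-section at t=0.32: each vertex is (1-t)·p0[i] + t·p1[i].
  v1: (1-0.32)·(3.31,1.44) + 0.32·(-1,0.11) = (1.9308,1.0144)
  v2: (1-0.32)·(-0.42,2.52) + 0.32·(-2.26,1.48) = (-1.0088,2.1872)
  v3: (1-0.32)·(-2.62,0.06) + 0.32·(-2.99,-0.28) = (-2.7384,-0.0488)
  v4: (1-0.32)·(-0.35,-2.94) + 0.32·(-2.14,-1.79) = (-0.9228,-2.5720)
  v5: (1-0.32)·(3.86,-1.63) + 0.32·(0.07,-1.17) = (2.6472,-1.4828)
Shoelace sum Σ(x_i·y_{i+1} − x_{i+1}·y_i):
  i=1: 1.9308·2.1872 − -1.0088·1.0144 = +5.2464 (running +5.2464)
  i=2: -1.0088·-0.0488 − -2.7384·2.1872 = +6.0387 (running +11.2850)
  i=3: -2.7384·-2.5720 − -0.9228·-0.0488 = +6.9981 (running +18.2832)
  i=4: -0.9228·-1.4828 − 2.6472·-2.5720 = +8.1769 (running +26.4601)
  i=5: 2.6472·1.0144 − 1.9308·-1.4828 = +5.5483 (running +32.0084)
Area = |Σ|/2 = |32.0084|/2 = 16.0042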